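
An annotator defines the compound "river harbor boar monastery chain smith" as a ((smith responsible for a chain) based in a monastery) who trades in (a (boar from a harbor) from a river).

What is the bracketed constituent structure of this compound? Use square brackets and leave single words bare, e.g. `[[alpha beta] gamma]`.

The outermost head in the paraphrase is "smith" (specifically "monastery chain smith"), modified by "river harbor boar".
Within "river harbor boar", the head is "boar" (specifically "harbor boar") and the modifier is "river".
Within "harbor boar", the head is "boar" and the modifier is "harbor".
Within "monastery chain smith", the head is "smith" (specifically "chain smith") and the modifier is "monastery".
Within "chain smith", the head is "smith" and the modifier is "chain".
Assembled: [[river [harbor boar]] [monastery [chain smith]]].

[[river [harbor boar]] [monastery [chain smith]]]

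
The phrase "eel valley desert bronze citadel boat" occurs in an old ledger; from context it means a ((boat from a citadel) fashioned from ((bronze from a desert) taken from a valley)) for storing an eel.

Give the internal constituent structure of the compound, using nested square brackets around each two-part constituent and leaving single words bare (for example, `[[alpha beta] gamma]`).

[eel [[valley [desert bronze]] [citadel boat]]]

Whole compound: head "boat" (specifically "valley desert bronze citadel boat"), modifier "eel".
"valley desert bronze citadel boat" → head "boat" (specifically "citadel boat"), modifier "valley desert bronze".
"valley desert bronze" → head "bronze" (specifically "desert bronze"), modifier "valley".
"desert bronze" → head "bronze", modifier "desert".
"citadel boat" → head "boat", modifier "citadel".
So the structure is [eel [[valley [desert bronze]] [citadel boat]]].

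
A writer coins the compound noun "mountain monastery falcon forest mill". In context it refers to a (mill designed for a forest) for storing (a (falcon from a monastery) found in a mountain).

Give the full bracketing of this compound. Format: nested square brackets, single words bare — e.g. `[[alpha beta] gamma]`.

[[mountain [monastery falcon]] [forest mill]]

At the top level: head "mill" (specifically "forest mill"); modifier "mountain monastery falcon".
Inside "mountain monastery falcon": head "falcon" (specifically "monastery falcon"), modifier "mountain".
Inside "monastery falcon": head "falcon", modifier "monastery".
Inside "forest mill": head "mill", modifier "forest".
Putting it together: [[mountain [monastery falcon]] [forest mill]].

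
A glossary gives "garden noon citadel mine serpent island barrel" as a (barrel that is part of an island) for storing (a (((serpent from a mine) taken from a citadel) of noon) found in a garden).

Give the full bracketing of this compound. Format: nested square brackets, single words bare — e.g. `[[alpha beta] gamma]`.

Overall it is a kind of barrel (specifically "island barrel"); the modifier is "garden noon citadel mine serpent".
Within "garden noon citadel mine serpent", the head is "serpent" (specifically "noon citadel mine serpent") and the modifier is "garden".
Within "noon citadel mine serpent", the head is "serpent" (specifically "citadel mine serpent") and the modifier is "noon".
Within "citadel mine serpent", the head is "serpent" (specifically "mine serpent") and the modifier is "citadel".
Within "mine serpent", the head is "serpent" and the modifier is "mine".
Within "island barrel", the head is "barrel" and the modifier is "island".
Assembled: [[garden [noon [citadel [mine serpent]]]] [island barrel]].

[[garden [noon [citadel [mine serpent]]]] [island barrel]]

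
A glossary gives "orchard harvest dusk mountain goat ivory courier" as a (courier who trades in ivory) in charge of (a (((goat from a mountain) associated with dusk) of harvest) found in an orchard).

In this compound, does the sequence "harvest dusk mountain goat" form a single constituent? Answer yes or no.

The paraphrase groups the words so that "harvest dusk mountain goat" is one unit: it corresponds to a single parenthesized sub-phrase.
The full structure is [[orchard [harvest [dusk [mountain goat]]]] [ivory courier]], in which [harvest dusk mountain goat] is a constituent.

yes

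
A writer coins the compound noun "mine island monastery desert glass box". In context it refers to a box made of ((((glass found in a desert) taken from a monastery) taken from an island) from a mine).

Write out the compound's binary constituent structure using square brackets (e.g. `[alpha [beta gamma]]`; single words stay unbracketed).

The outermost head in the paraphrase is "box", modified by "mine island monastery desert glass".
"mine island monastery desert glass" → head "glass" (specifically "island monastery desert glass"), modifier "mine".
"island monastery desert glass" → head "glass" (specifically "monastery desert glass"), modifier "island".
"monastery desert glass" → head "glass" (specifically "desert glass"), modifier "monastery".
"desert glass" → head "glass", modifier "desert".
So the structure is [[mine [island [monastery [desert glass]]]] box].

[[mine [island [monastery [desert glass]]]] box]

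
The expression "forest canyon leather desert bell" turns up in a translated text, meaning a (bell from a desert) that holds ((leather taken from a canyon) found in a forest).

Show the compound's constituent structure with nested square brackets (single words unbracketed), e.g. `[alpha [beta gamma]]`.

[[forest [canyon leather]] [desert bell]]

Whole compound: head "bell" (specifically "desert bell"), modifier "forest canyon leather".
"forest canyon leather" → head "leather" (specifically "canyon leather"), modifier "forest".
"canyon leather" → head "leather", modifier "canyon".
"desert bell" → head "bell", modifier "desert".
So the structure is [[forest [canyon leather]] [desert bell]].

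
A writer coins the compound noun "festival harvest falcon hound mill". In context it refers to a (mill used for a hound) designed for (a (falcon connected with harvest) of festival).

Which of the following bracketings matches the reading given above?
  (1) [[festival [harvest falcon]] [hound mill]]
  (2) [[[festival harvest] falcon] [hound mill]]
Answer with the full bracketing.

The paraphrase's head is the "mill" part ("hound mill"); its modifier is "festival harvest falcon".
That top-level split, carried through the inner groups, gives [[festival [harvest falcon]] [hound mill]].

[[festival [harvest falcon]] [hound mill]]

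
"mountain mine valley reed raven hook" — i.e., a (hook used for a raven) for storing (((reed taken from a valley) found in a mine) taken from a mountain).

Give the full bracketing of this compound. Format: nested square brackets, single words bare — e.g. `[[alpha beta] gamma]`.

At the top level: head "hook" (specifically "raven hook"); modifier "mountain mine valley reed".
Inside "mountain mine valley reed": head "reed" (specifically "mine valley reed"), modifier "mountain".
Inside "mine valley reed": head "reed" (specifically "valley reed"), modifier "mine".
Inside "valley reed": head "reed", modifier "valley".
Inside "raven hook": head "hook", modifier "raven".
Assembled: [[mountain [mine [valley reed]]] [raven hook]].

[[mountain [mine [valley reed]]] [raven hook]]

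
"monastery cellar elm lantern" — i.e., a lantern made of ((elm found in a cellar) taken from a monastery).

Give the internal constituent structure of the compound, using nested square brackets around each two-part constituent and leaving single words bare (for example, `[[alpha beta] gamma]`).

[[monastery [cellar elm]] lantern]

Whole compound: head "lantern", modifier "monastery cellar elm".
"monastery cellar elm" → head "elm" (specifically "cellar elm"), modifier "monastery".
"cellar elm" → head "elm", modifier "cellar".
Putting it together: [[monastery [cellar elm]] lantern].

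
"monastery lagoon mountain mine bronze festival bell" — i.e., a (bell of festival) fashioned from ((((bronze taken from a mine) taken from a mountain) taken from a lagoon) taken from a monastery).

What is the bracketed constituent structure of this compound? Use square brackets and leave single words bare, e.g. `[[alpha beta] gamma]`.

[[monastery [lagoon [mountain [mine bronze]]]] [festival bell]]

At the top level: head "bell" (specifically "festival bell"); modifier "monastery lagoon mountain mine bronze".
"monastery lagoon mountain mine bronze" → head "bronze" (specifically "lagoon mountain mine bronze"), modifier "monastery".
"lagoon mountain mine bronze" → head "bronze" (specifically "mountain mine bronze"), modifier "lagoon".
"mountain mine bronze" → head "bronze" (specifically "mine bronze"), modifier "mountain".
"mine bronze" → head "bronze", modifier "mine".
"festival bell" → head "bell", modifier "festival".
Putting it together: [[monastery [lagoon [mountain [mine bronze]]]] [festival bell]].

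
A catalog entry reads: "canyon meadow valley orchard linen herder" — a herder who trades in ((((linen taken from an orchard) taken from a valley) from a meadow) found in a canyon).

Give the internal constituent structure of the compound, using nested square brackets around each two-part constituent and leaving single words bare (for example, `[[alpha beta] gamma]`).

Whole compound: head "herder", modifier "canyon meadow valley orchard linen".
Within "canyon meadow valley orchard linen", the head is "linen" (specifically "meadow valley orchard linen") and the modifier is "canyon".
Within "meadow valley orchard linen", the head is "linen" (specifically "valley orchard linen") and the modifier is "meadow".
Within "valley orchard linen", the head is "linen" (specifically "orchard linen") and the modifier is "valley".
Within "orchard linen", the head is "linen" and the modifier is "orchard".
So the structure is [[canyon [meadow [valley [orchard linen]]]] herder].

[[canyon [meadow [valley [orchard linen]]]] herder]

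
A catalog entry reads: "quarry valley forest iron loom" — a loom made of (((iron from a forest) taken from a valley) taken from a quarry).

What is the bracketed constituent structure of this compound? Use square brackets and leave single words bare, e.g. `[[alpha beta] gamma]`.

[[quarry [valley [forest iron]]] loom]

At the top level: head "loom"; modifier "quarry valley forest iron".
"quarry valley forest iron" → head "iron" (specifically "valley forest iron"), modifier "quarry".
"valley forest iron" → head "iron" (specifically "forest iron"), modifier "valley".
"forest iron" → head "iron", modifier "forest".
So the structure is [[quarry [valley [forest iron]]] loom].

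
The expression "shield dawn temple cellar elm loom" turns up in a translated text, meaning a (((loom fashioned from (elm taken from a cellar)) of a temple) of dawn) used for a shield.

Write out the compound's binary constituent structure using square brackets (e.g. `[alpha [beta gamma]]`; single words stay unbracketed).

[shield [dawn [temple [[cellar elm] loom]]]]

Overall it is a kind of loom (specifically "dawn temple cellar elm loom"); the modifier is "shield".
Within "dawn temple cellar elm loom", the head is "loom" (specifically "temple cellar elm loom") and the modifier is "dawn".
Within "temple cellar elm loom", the head is "loom" (specifically "cellar elm loom") and the modifier is "temple".
Within "cellar elm loom", the head is "loom" and the modifier is "cellar elm".
Within "cellar elm", the head is "elm" and the modifier is "cellar".
So the structure is [shield [dawn [temple [[cellar elm] loom]]]].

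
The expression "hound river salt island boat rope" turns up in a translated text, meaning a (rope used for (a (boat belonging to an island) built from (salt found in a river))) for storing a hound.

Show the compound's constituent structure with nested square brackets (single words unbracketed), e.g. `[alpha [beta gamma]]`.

[hound [[[river salt] [island boat]] rope]]

At the top level: head "rope" (specifically "river salt island boat rope"); modifier "hound".
Inside "river salt island boat rope": head "rope", modifier "river salt island boat".
Inside "river salt island boat": head "boat" (specifically "island boat"), modifier "river salt".
Inside "river salt": head "salt", modifier "river".
Inside "island boat": head "boat", modifier "island".
Putting it together: [hound [[[river salt] [island boat]] rope]].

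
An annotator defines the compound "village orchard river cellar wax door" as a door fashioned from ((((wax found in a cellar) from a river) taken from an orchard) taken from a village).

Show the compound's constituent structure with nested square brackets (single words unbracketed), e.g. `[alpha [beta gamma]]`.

Whole compound: head "door", modifier "village orchard river cellar wax".
"village orchard river cellar wax" → head "wax" (specifically "orchard river cellar wax"), modifier "village".
"orchard river cellar wax" → head "wax" (specifically "river cellar wax"), modifier "orchard".
"river cellar wax" → head "wax" (specifically "cellar wax"), modifier "river".
"cellar wax" → head "wax", modifier "cellar".
Assembled: [[village [orchard [river [cellar wax]]]] door].

[[village [orchard [river [cellar wax]]]] door]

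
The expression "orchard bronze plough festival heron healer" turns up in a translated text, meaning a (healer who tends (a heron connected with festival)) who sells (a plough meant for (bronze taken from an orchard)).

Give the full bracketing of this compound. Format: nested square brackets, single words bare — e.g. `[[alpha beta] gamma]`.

Overall it is a kind of healer (specifically "festival heron healer"); the modifier is "orchard bronze plough".
Inside "orchard bronze plough": head "plough", modifier "orchard bronze".
Inside "orchard bronze": head "bronze", modifier "orchard".
Inside "festival heron healer": head "healer", modifier "festival heron".
Inside "festival heron": head "heron", modifier "festival".
Putting it together: [[[orchard bronze] plough] [[festival heron] healer]].

[[[orchard bronze] plough] [[festival heron] healer]]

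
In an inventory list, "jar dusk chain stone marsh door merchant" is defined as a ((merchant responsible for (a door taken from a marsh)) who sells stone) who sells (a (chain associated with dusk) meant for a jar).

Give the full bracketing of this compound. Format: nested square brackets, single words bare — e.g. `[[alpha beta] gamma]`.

The outermost head in the paraphrase is "merchant" (specifically "stone marsh door merchant"), modified by "jar dusk chain".
Within "jar dusk chain", the head is "chain" (specifically "dusk chain") and the modifier is "jar".
Within "dusk chain", the head is "chain" and the modifier is "dusk".
Within "stone marsh door merchant", the head is "merchant" (specifically "marsh door merchant") and the modifier is "stone".
Within "marsh door merchant", the head is "merchant" and the modifier is "marsh door".
Within "marsh door", the head is "door" and the modifier is "marsh".
Assembled: [[jar [dusk chain]] [stone [[marsh door] merchant]]].

[[jar [dusk chain]] [stone [[marsh door] merchant]]]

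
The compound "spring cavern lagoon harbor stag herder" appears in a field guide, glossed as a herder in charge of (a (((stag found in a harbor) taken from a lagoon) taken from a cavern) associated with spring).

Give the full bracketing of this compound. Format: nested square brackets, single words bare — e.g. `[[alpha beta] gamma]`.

[[spring [cavern [lagoon [harbor stag]]]] herder]

Overall it is a kind of herder; the modifier is "spring cavern lagoon harbor stag".
Inside "spring cavern lagoon harbor stag": head "stag" (specifically "cavern lagoon harbor stag"), modifier "spring".
Inside "cavern lagoon harbor stag": head "stag" (specifically "lagoon harbor stag"), modifier "cavern".
Inside "lagoon harbor stag": head "stag" (specifically "harbor stag"), modifier "lagoon".
Inside "harbor stag": head "stag", modifier "harbor".
So the structure is [[spring [cavern [lagoon [harbor stag]]]] herder].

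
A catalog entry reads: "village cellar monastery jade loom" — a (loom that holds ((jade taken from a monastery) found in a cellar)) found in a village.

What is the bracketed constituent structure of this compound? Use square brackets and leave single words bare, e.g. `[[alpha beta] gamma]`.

[village [[cellar [monastery jade]] loom]]

Whole compound: head "loom" (specifically "cellar monastery jade loom"), modifier "village".
"cellar monastery jade loom" → head "loom", modifier "cellar monastery jade".
"cellar monastery jade" → head "jade" (specifically "monastery jade"), modifier "cellar".
"monastery jade" → head "jade", modifier "monastery".
Putting it together: [village [[cellar [monastery jade]] loom]].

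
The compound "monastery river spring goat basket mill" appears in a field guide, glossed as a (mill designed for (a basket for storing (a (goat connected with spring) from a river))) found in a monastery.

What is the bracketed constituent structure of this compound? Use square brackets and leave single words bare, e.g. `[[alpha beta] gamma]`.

[monastery [[[river [spring goat]] basket] mill]]

Overall it is a kind of mill (specifically "river spring goat basket mill"); the modifier is "monastery".
Within "river spring goat basket mill", the head is "mill" and the modifier is "river spring goat basket".
Within "river spring goat basket", the head is "basket" and the modifier is "river spring goat".
Within "river spring goat", the head is "goat" (specifically "spring goat") and the modifier is "river".
Within "spring goat", the head is "goat" and the modifier is "spring".
Assembled: [monastery [[[river [spring goat]] basket] mill]].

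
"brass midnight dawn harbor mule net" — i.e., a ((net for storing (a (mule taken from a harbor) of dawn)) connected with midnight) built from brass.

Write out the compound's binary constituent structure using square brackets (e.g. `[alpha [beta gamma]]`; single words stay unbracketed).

Whole compound: head "net" (specifically "midnight dawn harbor mule net"), modifier "brass".
"midnight dawn harbor mule net" → head "net" (specifically "dawn harbor mule net"), modifier "midnight".
"dawn harbor mule net" → head "net", modifier "dawn harbor mule".
"dawn harbor mule" → head "mule" (specifically "harbor mule"), modifier "dawn".
"harbor mule" → head "mule", modifier "harbor".
Putting it together: [brass [midnight [[dawn [harbor mule]] net]]].

[brass [midnight [[dawn [harbor mule]] net]]]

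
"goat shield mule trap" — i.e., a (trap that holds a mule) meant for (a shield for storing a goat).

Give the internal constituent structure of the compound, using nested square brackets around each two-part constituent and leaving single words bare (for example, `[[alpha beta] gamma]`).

At the top level: head "trap" (specifically "mule trap"); modifier "goat shield".
Inside "goat shield": head "shield", modifier "goat".
Inside "mule trap": head "trap", modifier "mule".
Assembled: [[goat shield] [mule trap]].

[[goat shield] [mule trap]]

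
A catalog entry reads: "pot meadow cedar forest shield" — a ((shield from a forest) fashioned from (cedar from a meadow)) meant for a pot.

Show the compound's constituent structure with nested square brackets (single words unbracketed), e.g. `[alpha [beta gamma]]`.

Whole compound: head "shield" (specifically "meadow cedar forest shield"), modifier "pot".
Inside "meadow cedar forest shield": head "shield" (specifically "forest shield"), modifier "meadow cedar".
Inside "meadow cedar": head "cedar", modifier "meadow".
Inside "forest shield": head "shield", modifier "forest".
Putting it together: [pot [[meadow cedar] [forest shield]]].

[pot [[meadow cedar] [forest shield]]]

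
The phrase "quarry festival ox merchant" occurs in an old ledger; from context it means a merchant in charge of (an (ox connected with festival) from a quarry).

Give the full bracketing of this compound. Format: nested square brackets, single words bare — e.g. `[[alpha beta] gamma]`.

[[quarry [festival ox]] merchant]

Overall it is a kind of merchant; the modifier is "quarry festival ox".
"quarry festival ox" → head "ox" (specifically "festival ox"), modifier "quarry".
"festival ox" → head "ox", modifier "festival".
So the structure is [[quarry [festival ox]] merchant].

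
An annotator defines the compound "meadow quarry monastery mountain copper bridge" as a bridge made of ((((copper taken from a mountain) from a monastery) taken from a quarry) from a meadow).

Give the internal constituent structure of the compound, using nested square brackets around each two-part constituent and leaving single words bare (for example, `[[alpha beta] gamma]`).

[[meadow [quarry [monastery [mountain copper]]]] bridge]

The outermost head in the paraphrase is "bridge", modified by "meadow quarry monastery mountain copper".
Inside "meadow quarry monastery mountain copper": head "copper" (specifically "quarry monastery mountain copper"), modifier "meadow".
Inside "quarry monastery mountain copper": head "copper" (specifically "monastery mountain copper"), modifier "quarry".
Inside "monastery mountain copper": head "copper" (specifically "mountain copper"), modifier "monastery".
Inside "mountain copper": head "copper", modifier "mountain".
Putting it together: [[meadow [quarry [monastery [mountain copper]]]] bridge].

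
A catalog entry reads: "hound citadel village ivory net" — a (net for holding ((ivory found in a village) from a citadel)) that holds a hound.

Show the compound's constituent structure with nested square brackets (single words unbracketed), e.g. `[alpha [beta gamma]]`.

At the top level: head "net" (specifically "citadel village ivory net"); modifier "hound".
"citadel village ivory net" → head "net", modifier "citadel village ivory".
"citadel village ivory" → head "ivory" (specifically "village ivory"), modifier "citadel".
"village ivory" → head "ivory", modifier "village".
So the structure is [hound [[citadel [village ivory]] net]].

[hound [[citadel [village ivory]] net]]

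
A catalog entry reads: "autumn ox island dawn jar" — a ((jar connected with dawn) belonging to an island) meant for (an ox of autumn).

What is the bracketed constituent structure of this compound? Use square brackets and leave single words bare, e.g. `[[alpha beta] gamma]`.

Overall it is a kind of jar (specifically "island dawn jar"); the modifier is "autumn ox".
Inside "autumn ox": head "ox", modifier "autumn".
Inside "island dawn jar": head "jar" (specifically "dawn jar"), modifier "island".
Inside "dawn jar": head "jar", modifier "dawn".
Assembled: [[autumn ox] [island [dawn jar]]].

[[autumn ox] [island [dawn jar]]]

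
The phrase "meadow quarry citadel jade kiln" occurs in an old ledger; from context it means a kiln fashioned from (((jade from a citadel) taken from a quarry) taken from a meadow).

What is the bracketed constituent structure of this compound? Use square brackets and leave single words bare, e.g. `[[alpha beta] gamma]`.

[[meadow [quarry [citadel jade]]] kiln]

The outermost head in the paraphrase is "kiln", modified by "meadow quarry citadel jade".
"meadow quarry citadel jade" → head "jade" (specifically "quarry citadel jade"), modifier "meadow".
"quarry citadel jade" → head "jade" (specifically "citadel jade"), modifier "quarry".
"citadel jade" → head "jade", modifier "citadel".
Assembled: [[meadow [quarry [citadel jade]]] kiln].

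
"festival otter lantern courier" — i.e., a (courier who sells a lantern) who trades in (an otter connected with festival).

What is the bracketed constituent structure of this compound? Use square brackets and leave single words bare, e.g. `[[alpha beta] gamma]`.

Whole compound: head "courier" (specifically "lantern courier"), modifier "festival otter".
Within "festival otter", the head is "otter" and the modifier is "festival".
Within "lantern courier", the head is "courier" and the modifier is "lantern".
So the structure is [[festival otter] [lantern courier]].

[[festival otter] [lantern courier]]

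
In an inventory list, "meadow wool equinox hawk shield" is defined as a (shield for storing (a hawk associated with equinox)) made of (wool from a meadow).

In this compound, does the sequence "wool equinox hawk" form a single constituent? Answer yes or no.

The top-level split is [meadow wool] [equinox hawk shield]; the full structure is [[meadow wool] [[equinox hawk] shield]].
"wool equinox hawk" straddles a constituent boundary, so it is not a single unit.

no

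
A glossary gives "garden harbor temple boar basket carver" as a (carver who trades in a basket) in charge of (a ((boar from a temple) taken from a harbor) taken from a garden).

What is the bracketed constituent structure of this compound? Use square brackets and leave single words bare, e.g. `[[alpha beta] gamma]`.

[[garden [harbor [temple boar]]] [basket carver]]

Overall it is a kind of carver (specifically "basket carver"); the modifier is "garden harbor temple boar".
Inside "garden harbor temple boar": head "boar" (specifically "harbor temple boar"), modifier "garden".
Inside "harbor temple boar": head "boar" (specifically "temple boar"), modifier "harbor".
Inside "temple boar": head "boar", modifier "temple".
Inside "basket carver": head "carver", modifier "basket".
Putting it together: [[garden [harbor [temple boar]]] [basket carver]].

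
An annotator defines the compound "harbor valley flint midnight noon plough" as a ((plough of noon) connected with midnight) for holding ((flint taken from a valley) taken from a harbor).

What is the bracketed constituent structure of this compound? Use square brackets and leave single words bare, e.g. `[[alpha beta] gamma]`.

[[harbor [valley flint]] [midnight [noon plough]]]

Overall it is a kind of plough (specifically "midnight noon plough"); the modifier is "harbor valley flint".
Inside "harbor valley flint": head "flint" (specifically "valley flint"), modifier "harbor".
Inside "valley flint": head "flint", modifier "valley".
Inside "midnight noon plough": head "plough" (specifically "noon plough"), modifier "midnight".
Inside "noon plough": head "plough", modifier "noon".
Assembled: [[harbor [valley flint]] [midnight [noon plough]]].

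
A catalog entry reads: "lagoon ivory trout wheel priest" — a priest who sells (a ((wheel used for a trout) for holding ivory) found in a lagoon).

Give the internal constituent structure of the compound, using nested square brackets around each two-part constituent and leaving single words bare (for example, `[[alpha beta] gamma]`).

[[lagoon [ivory [trout wheel]]] priest]

Overall it is a kind of priest; the modifier is "lagoon ivory trout wheel".
Within "lagoon ivory trout wheel", the head is "wheel" (specifically "ivory trout wheel") and the modifier is "lagoon".
Within "ivory trout wheel", the head is "wheel" (specifically "trout wheel") and the modifier is "ivory".
Within "trout wheel", the head is "wheel" and the modifier is "trout".
So the structure is [[lagoon [ivory [trout wheel]]] priest].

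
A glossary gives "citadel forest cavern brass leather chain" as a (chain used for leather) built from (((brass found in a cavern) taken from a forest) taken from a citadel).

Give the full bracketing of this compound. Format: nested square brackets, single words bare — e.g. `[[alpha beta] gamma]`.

Whole compound: head "chain" (specifically "leather chain"), modifier "citadel forest cavern brass".
Inside "citadel forest cavern brass": head "brass" (specifically "forest cavern brass"), modifier "citadel".
Inside "forest cavern brass": head "brass" (specifically "cavern brass"), modifier "forest".
Inside "cavern brass": head "brass", modifier "cavern".
Inside "leather chain": head "chain", modifier "leather".
Assembled: [[citadel [forest [cavern brass]]] [leather chain]].

[[citadel [forest [cavern brass]]] [leather chain]]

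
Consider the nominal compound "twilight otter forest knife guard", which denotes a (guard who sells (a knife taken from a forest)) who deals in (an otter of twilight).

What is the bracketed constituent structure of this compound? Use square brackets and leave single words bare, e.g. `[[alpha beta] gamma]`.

Overall it is a kind of guard (specifically "forest knife guard"); the modifier is "twilight otter".
"twilight otter" → head "otter", modifier "twilight".
"forest knife guard" → head "guard", modifier "forest knife".
"forest knife" → head "knife", modifier "forest".
Putting it together: [[twilight otter] [[forest knife] guard]].

[[twilight otter] [[forest knife] guard]]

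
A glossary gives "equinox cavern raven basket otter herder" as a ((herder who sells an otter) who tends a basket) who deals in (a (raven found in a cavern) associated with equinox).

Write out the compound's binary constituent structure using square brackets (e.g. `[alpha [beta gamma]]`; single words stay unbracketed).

[[equinox [cavern raven]] [basket [otter herder]]]

The outermost head in the paraphrase is "herder" (specifically "basket otter herder"), modified by "equinox cavern raven".
"equinox cavern raven" → head "raven" (specifically "cavern raven"), modifier "equinox".
"cavern raven" → head "raven", modifier "cavern".
"basket otter herder" → head "herder" (specifically "otter herder"), modifier "basket".
"otter herder" → head "herder", modifier "otter".
So the structure is [[equinox [cavern raven]] [basket [otter herder]]].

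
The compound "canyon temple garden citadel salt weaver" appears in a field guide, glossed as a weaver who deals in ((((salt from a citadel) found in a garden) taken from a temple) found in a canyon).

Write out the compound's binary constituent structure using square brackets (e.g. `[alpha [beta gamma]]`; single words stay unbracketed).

[[canyon [temple [garden [citadel salt]]]] weaver]

The outermost head in the paraphrase is "weaver", modified by "canyon temple garden citadel salt".
"canyon temple garden citadel salt" → head "salt" (specifically "temple garden citadel salt"), modifier "canyon".
"temple garden citadel salt" → head "salt" (specifically "garden citadel salt"), modifier "temple".
"garden citadel salt" → head "salt" (specifically "citadel salt"), modifier "garden".
"citadel salt" → head "salt", modifier "citadel".
Putting it together: [[canyon [temple [garden [citadel salt]]]] weaver].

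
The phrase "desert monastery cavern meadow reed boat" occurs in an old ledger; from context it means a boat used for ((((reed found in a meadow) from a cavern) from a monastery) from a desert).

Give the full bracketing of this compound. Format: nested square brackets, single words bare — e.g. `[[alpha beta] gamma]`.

Overall it is a kind of boat; the modifier is "desert monastery cavern meadow reed".
"desert monastery cavern meadow reed" → head "reed" (specifically "monastery cavern meadow reed"), modifier "desert".
"monastery cavern meadow reed" → head "reed" (specifically "cavern meadow reed"), modifier "monastery".
"cavern meadow reed" → head "reed" (specifically "meadow reed"), modifier "cavern".
"meadow reed" → head "reed", modifier "meadow".
Assembled: [[desert [monastery [cavern [meadow reed]]]] boat].

[[desert [monastery [cavern [meadow reed]]]] boat]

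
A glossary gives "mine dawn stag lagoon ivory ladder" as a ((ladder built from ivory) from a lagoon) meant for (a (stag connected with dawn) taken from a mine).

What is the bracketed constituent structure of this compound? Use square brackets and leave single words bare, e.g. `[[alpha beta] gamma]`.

Whole compound: head "ladder" (specifically "lagoon ivory ladder"), modifier "mine dawn stag".
"mine dawn stag" → head "stag" (specifically "dawn stag"), modifier "mine".
"dawn stag" → head "stag", modifier "dawn".
"lagoon ivory ladder" → head "ladder" (specifically "ivory ladder"), modifier "lagoon".
"ivory ladder" → head "ladder", modifier "ivory".
Assembled: [[mine [dawn stag]] [lagoon [ivory ladder]]].

[[mine [dawn stag]] [lagoon [ivory ladder]]]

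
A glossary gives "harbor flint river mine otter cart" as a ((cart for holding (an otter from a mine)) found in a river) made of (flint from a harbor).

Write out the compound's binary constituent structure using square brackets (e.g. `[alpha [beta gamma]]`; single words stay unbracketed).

[[harbor flint] [river [[mine otter] cart]]]

At the top level: head "cart" (specifically "river mine otter cart"); modifier "harbor flint".
Inside "harbor flint": head "flint", modifier "harbor".
Inside "river mine otter cart": head "cart" (specifically "mine otter cart"), modifier "river".
Inside "mine otter cart": head "cart", modifier "mine otter".
Inside "mine otter": head "otter", modifier "mine".
Putting it together: [[harbor flint] [river [[mine otter] cart]]].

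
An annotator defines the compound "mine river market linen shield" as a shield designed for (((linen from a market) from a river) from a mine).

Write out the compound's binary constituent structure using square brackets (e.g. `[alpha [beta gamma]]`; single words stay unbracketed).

The outermost head in the paraphrase is "shield", modified by "mine river market linen".
Within "mine river market linen", the head is "linen" (specifically "river market linen") and the modifier is "mine".
Within "river market linen", the head is "linen" (specifically "market linen") and the modifier is "river".
Within "market linen", the head is "linen" and the modifier is "market".
So the structure is [[mine [river [market linen]]] shield].

[[mine [river [market linen]]] shield]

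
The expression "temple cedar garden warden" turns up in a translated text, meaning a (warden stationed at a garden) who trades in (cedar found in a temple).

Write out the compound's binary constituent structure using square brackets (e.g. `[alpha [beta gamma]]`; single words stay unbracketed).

[[temple cedar] [garden warden]]

At the top level: head "warden" (specifically "garden warden"); modifier "temple cedar".
Within "temple cedar", the head is "cedar" and the modifier is "temple".
Within "garden warden", the head is "warden" and the modifier is "garden".
Putting it together: [[temple cedar] [garden warden]].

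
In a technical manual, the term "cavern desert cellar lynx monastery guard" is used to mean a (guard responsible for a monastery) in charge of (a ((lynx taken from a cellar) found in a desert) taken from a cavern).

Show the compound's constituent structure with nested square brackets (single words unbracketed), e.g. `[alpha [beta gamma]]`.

[[cavern [desert [cellar lynx]]] [monastery guard]]

Overall it is a kind of guard (specifically "monastery guard"); the modifier is "cavern desert cellar lynx".
"cavern desert cellar lynx" → head "lynx" (specifically "desert cellar lynx"), modifier "cavern".
"desert cellar lynx" → head "lynx" (specifically "cellar lynx"), modifier "desert".
"cellar lynx" → head "lynx", modifier "cellar".
"monastery guard" → head "guard", modifier "monastery".
Putting it together: [[cavern [desert [cellar lynx]]] [monastery guard]].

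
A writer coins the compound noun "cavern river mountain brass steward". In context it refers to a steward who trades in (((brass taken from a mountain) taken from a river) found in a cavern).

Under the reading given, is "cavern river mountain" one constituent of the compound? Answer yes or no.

no

The top-level split is [cavern river mountain brass] [steward]; the full structure is [[cavern [river [mountain brass]]] steward].
"cavern river mountain" straddles a constituent boundary, so it is not a single unit.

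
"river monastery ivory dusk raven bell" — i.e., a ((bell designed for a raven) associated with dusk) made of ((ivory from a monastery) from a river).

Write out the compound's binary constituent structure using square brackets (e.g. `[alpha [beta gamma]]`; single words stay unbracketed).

The outermost head in the paraphrase is "bell" (specifically "dusk raven bell"), modified by "river monastery ivory".
Within "river monastery ivory", the head is "ivory" (specifically "monastery ivory") and the modifier is "river".
Within "monastery ivory", the head is "ivory" and the modifier is "monastery".
Within "dusk raven bell", the head is "bell" (specifically "raven bell") and the modifier is "dusk".
Within "raven bell", the head is "bell" and the modifier is "raven".
So the structure is [[river [monastery ivory]] [dusk [raven bell]]].

[[river [monastery ivory]] [dusk [raven bell]]]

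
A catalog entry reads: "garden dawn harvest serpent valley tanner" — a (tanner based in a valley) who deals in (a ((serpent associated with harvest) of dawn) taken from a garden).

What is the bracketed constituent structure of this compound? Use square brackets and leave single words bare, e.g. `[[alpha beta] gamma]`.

[[garden [dawn [harvest serpent]]] [valley tanner]]

At the top level: head "tanner" (specifically "valley tanner"); modifier "garden dawn harvest serpent".
"garden dawn harvest serpent" → head "serpent" (specifically "dawn harvest serpent"), modifier "garden".
"dawn harvest serpent" → head "serpent" (specifically "harvest serpent"), modifier "dawn".
"harvest serpent" → head "serpent", modifier "harvest".
"valley tanner" → head "tanner", modifier "valley".
Assembled: [[garden [dawn [harvest serpent]]] [valley tanner]].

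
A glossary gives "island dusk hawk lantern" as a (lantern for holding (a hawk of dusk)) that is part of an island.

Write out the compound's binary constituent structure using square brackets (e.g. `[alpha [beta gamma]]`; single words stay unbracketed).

Whole compound: head "lantern" (specifically "dusk hawk lantern"), modifier "island".
Within "dusk hawk lantern", the head is "lantern" and the modifier is "dusk hawk".
Within "dusk hawk", the head is "hawk" and the modifier is "dusk".
Putting it together: [island [[dusk hawk] lantern]].

[island [[dusk hawk] lantern]]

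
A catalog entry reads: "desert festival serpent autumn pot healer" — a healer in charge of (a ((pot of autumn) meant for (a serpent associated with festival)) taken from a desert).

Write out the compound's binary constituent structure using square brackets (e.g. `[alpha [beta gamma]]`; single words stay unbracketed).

[[desert [[festival serpent] [autumn pot]]] healer]

The outermost head in the paraphrase is "healer", modified by "desert festival serpent autumn pot".
"desert festival serpent autumn pot" → head "pot" (specifically "festival serpent autumn pot"), modifier "desert".
"festival serpent autumn pot" → head "pot" (specifically "autumn pot"), modifier "festival serpent".
"festival serpent" → head "serpent", modifier "festival".
"autumn pot" → head "pot", modifier "autumn".
Assembled: [[desert [[festival serpent] [autumn pot]]] healer].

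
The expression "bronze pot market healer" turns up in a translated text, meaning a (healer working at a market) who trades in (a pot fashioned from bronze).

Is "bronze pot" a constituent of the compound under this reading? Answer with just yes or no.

yes

The paraphrase groups the words so that "bronze pot" is one unit: it corresponds to a single parenthesized sub-phrase.
The full structure is [[bronze pot] [market healer]], in which [bronze pot] is a constituent.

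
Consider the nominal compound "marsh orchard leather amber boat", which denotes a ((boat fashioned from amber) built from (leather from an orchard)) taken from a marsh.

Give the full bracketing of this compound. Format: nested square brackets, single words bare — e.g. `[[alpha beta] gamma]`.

The outermost head in the paraphrase is "boat" (specifically "orchard leather amber boat"), modified by "marsh".
Within "orchard leather amber boat", the head is "boat" (specifically "amber boat") and the modifier is "orchard leather".
Within "orchard leather", the head is "leather" and the modifier is "orchard".
Within "amber boat", the head is "boat" and the modifier is "amber".
Putting it together: [marsh [[orchard leather] [amber boat]]].

[marsh [[orchard leather] [amber boat]]]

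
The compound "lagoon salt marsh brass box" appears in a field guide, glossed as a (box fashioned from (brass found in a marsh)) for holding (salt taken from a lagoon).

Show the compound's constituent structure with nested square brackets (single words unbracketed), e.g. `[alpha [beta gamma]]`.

At the top level: head "box" (specifically "marsh brass box"); modifier "lagoon salt".
Within "lagoon salt", the head is "salt" and the modifier is "lagoon".
Within "marsh brass box", the head is "box" and the modifier is "marsh brass".
Within "marsh brass", the head is "brass" and the modifier is "marsh".
Assembled: [[lagoon salt] [[marsh brass] box]].

[[lagoon salt] [[marsh brass] box]]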